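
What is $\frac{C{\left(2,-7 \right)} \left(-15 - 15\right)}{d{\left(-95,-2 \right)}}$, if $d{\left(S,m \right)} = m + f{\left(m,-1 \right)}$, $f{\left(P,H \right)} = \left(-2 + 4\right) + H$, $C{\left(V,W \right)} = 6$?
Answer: $180$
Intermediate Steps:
$f{\left(P,H \right)} = 2 + H$
$d{\left(S,m \right)} = 1 + m$ ($d{\left(S,m \right)} = m + \left(2 - 1\right) = m + 1 = 1 + m$)
$\frac{C{\left(2,-7 \right)} \left(-15 - 15\right)}{d{\left(-95,-2 \right)}} = \frac{6 \left(-15 - 15\right)}{1 - 2} = \frac{6 \left(-30\right)}{-1} = \left(-180\right) \left(-1\right) = 180$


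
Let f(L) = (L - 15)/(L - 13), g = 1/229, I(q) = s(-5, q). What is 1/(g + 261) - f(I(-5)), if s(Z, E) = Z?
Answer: -595639/537930 ≈ -1.1073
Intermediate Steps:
I(q) = -5
g = 1/229 ≈ 0.0043668
f(L) = (-15 + L)/(-13 + L)
1/(g + 261) - f(I(-5)) = 1/(1/229 + 261) - (-15 - 5)/(-13 - 5) = 1/(59770/229) - (-20)/(-18) = 229/59770 - (-1)*(-20)/18 = 229/59770 - 1*10/9 = 229/59770 - 10/9 = -595639/537930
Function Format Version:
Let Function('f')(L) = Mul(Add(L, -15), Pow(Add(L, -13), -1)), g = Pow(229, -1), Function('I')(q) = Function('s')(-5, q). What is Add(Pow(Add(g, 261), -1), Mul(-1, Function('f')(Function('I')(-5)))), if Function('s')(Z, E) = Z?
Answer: Rational(-595639, 537930) ≈ -1.1073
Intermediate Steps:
Function('I')(q) = -5
g = Rational(1, 229) ≈ 0.0043668
Function('f')(L) = Mul(Pow(Add(-13, L), -1), Add(-15, L)) (Function('f')(L) = Mul(Add(-15, L), Pow(Add(-13, L), -1)) = Mul(Pow(Add(-13, L), -1), Add(-15, L)))
Add(Pow(Add(g, 261), -1), Mul(-1, Function('f')(Function('I')(-5)))) = Add(Pow(Add(Rational(1, 229), 261), -1), Mul(-1, Mul(Pow(Add(-13, -5), -1), Add(-15, -5)))) = Add(Pow(Rational(59770, 229), -1), Mul(-1, Mul(Pow(-18, -1), -20))) = Add(Rational(229, 59770), Mul(-1, Mul(Rational(-1, 18), -20))) = Add(Rational(229, 59770), Mul(-1, Rational(10, 9))) = Add(Rational(229, 59770), Rational(-10, 9)) = Rational(-595639, 537930)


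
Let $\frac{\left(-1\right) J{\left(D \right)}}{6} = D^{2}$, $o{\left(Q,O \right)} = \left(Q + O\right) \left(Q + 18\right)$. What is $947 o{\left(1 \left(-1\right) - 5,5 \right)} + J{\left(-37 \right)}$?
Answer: $-19578$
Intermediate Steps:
$o{\left(Q,O \right)} = \left(18 + Q\right) \left(O + Q\right)$ ($o{\left(Q,O \right)} = \left(O + Q\right) \left(18 + Q\right) = \left(18 + Q\right) \left(O + Q\right)$)
$J{\left(D \right)} = - 6 D^{2}$
$947 o{\left(1 \left(-1\right) - 5,5 \right)} + J{\left(-37 \right)} = 947 \left(\left(1 \left(-1\right) - 5\right)^{2} + 18 \cdot 5 + 18 \left(1 \left(-1\right) - 5\right) + 5 \left(1 \left(-1\right) - 5\right)\right) - 6 \left(-37\right)^{2} = 947 \left(\left(-1 - 5\right)^{2} + 90 + 18 \left(-1 - 5\right) + 5 \left(-1 - 5\right)\right) - 8214 = 947 \left(\left(-6\right)^{2} + 90 + 18 \left(-6\right) + 5 \left(-6\right)\right) - 8214 = 947 \left(36 + 90 - 108 - 30\right) - 8214 = 947 \left(-12\right) - 8214 = -11364 - 8214 = -19578$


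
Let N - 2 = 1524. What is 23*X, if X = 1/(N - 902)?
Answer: 23/624 ≈ 0.036859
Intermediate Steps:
N = 1526 (N = 2 + 1524 = 1526)
X = 1/624 (X = 1/(1526 - 902) = 1/624 ≈ 0.0016026)
23*X = 23*(1/624) = 23/624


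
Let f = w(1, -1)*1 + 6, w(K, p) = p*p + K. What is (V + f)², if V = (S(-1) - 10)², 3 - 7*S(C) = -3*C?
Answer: 11664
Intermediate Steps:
S(C) = 3/7 + 3*C/7 (S(C) = 3/7 - (-3)*C/7 = 3/7 + 3*C/7)
w(K, p) = K + p² (w(K, p) = p² + K = K + p²)
V = 100 (V = ((3/7 + (3/7)*(-1)) - 10)² = ((3/7 - 3/7) - 10)² = (0 - 10)² = (-10)² = 100)
f = 8 (f = (1 + (-1)²)*1 + 6 = (1 + 1)*1 + 6 = 2*1 + 6 = 2 + 6 = 8)
(V + f)² = (100 + 8)² = 108² = 11664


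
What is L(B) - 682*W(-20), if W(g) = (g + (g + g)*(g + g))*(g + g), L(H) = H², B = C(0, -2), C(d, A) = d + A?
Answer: 43102404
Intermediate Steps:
C(d, A) = A + d
B = -2 (B = -2 + 0 = -2)
W(g) = 2*g*(g + 4*g²) (W(g) = (g + (2*g)*(2*g))*(2*g) = (g + 4*g²)*(2*g) = 2*g*(g + 4*g²))
L(B) - 682*W(-20) = (-2)² - 682*(-20)²*(2 + 8*(-20)) = 4 - 272800*(2 - 160) = 4 - 272800*(-158) = 4 - 682*(-63200) = 4 + 43102400 = 43102404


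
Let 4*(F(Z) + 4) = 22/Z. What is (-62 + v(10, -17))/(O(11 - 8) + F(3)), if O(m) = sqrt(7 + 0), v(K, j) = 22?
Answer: -3120/83 - 1440*sqrt(7)/83 ≈ -83.493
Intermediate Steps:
F(Z) = -4 + 11/(2*Z) (F(Z) = -4 + (22/Z)/4 = -4 + 11/(2*Z))
O(m) = sqrt(7)
(-62 + v(10, -17))/(O(11 - 8) + F(3)) = (-62 + 22)/(sqrt(7) + (-4 + (11/2)/3)) = -40/(sqrt(7) + (-4 + (11/2)*(1/3))) = -40/(sqrt(7) + (-4 + 11/6)) = -40/(sqrt(7) - 13/6) = -40/(-13/6 + sqrt(7))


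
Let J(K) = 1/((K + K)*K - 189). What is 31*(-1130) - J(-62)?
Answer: -262689971/7499 ≈ -35030.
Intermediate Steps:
J(K) = 1/(-189 + 2*K²) (J(K) = 1/((2*K)*K - 189) = 1/(2*K² - 189) = 1/(-189 + 2*K²))
31*(-1130) - J(-62) = 31*(-1130) - 1/(-189 + 2*(-62)²) = -35030 - 1/(-189 + 2*3844) = -35030 - 1/(-189 + 7688) = -35030 - 1/7499 = -262689971/7499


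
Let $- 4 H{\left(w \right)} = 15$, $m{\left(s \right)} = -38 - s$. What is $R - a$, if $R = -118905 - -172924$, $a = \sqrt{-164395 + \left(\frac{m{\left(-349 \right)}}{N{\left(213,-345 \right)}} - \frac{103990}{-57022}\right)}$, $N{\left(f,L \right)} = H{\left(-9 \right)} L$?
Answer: $54019 - \frac{i \sqrt{15905460301661397698}}{9836295} \approx 54019.0 - 405.45 i$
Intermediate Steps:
$H{\left(w \right)} = - \frac{15}{4}$ ($H{\left(w \right)} = \left(- \frac{1}{4}\right) 15 = - \frac{15}{4}$)
$N{\left(f,L \right)} = - \frac{15 L}{4}$
$a = \frac{i \sqrt{15905460301661397698}}{9836295}$ ($a = \sqrt{-164395 + \left(\frac{-38 - -349}{\left(- \frac{15}{4}\right) \left(-345\right)} - \frac{103990}{-57022}\right)} = \sqrt{-164395 + \left(\frac{-38 + 349}{\frac{5175}{4}} - - \frac{51995}{28511}\right)} = \sqrt{-164395 + \left(311 \cdot \frac{4}{5175} + \frac{51995}{28511}\right)} = \sqrt{-164395 + \left(\frac{1244}{5175} + \frac{51995}{28511}\right)} = \sqrt{-164395 + \frac{304541809}{147544425}} = \sqrt{- \frac{24255261206066}{147544425}} = \frac{i \sqrt{15905460301661397698}}{9836295} \approx 405.45 i$)
$R = 54019$ ($R = -118905 + 172924 = 54019$)
$R - a = 54019 - \frac{i \sqrt{15905460301661397698}}{9836295}$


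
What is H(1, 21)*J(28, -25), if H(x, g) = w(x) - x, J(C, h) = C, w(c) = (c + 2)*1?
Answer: 56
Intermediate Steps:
w(c) = 2 + c (w(c) = (2 + c)*1 = 2 + c)
H(x, g) = 2 (H(x, g) = (2 + x) - x = 2)
H(1, 21)*J(28, -25) = 2*28 = 56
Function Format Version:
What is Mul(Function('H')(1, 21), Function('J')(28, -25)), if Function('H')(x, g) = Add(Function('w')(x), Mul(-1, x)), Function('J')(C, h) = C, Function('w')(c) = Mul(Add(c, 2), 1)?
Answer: 56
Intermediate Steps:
Function('w')(c) = Add(2, c) (Function('w')(c) = Mul(Add(2, c), 1) = Add(2, c))
Function('H')(x, g) = 2 (Function('H')(x, g) = Add(Add(2, x), Mul(-1, x)) = 2)
Mul(Function('H')(1, 21), Function('J')(28, -25)) = Mul(2, 28) = 56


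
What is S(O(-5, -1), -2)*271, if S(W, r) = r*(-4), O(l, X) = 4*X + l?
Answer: 2168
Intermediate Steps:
O(l, X) = l + 4*X
S(W, r) = -4*r
S(O(-5, -1), -2)*271 = -4*(-2)*271 = 8*271 = 2168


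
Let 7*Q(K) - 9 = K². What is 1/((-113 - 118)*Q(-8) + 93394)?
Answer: 1/90985 ≈ 1.0991e-5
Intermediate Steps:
Q(K) = 9/7 + K²/7
1/((-113 - 118)*Q(-8) + 93394) = 1/((-113 - 118)*(9/7 + (⅐)*(-8)²) + 93394) = 1/(-231*(9/7 + (⅐)*64) + 93394) = 1/(-231*(9/7 + 64/7) + 93394) = 1/(-231*73/7 + 93394) = 1/(-2409 + 93394) = 1/90985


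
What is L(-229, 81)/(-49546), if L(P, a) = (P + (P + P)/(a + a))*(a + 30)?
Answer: 347393/668871 ≈ 0.51937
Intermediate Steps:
L(P, a) = (30 + a)*(P + P/a) (L(P, a) = (P + (2*P)/((2*a)))*(30 + a) = (P + (2*P)*(1/(2*a)))*(30 + a) = (P + P/a)*(30 + a) = (30 + a)*(P + P/a))
L(-229, 81)/(-49546) = -229*(30 + 81*(31 + 81))/81/(-49546) = -229*1/81*(30 + 81*112)*(-1/49546) = -229*1/81*(30 + 9072)*(-1/49546) = -229*1/81*9102*(-1/49546) = -694786/27*(-1/49546) = 347393/668871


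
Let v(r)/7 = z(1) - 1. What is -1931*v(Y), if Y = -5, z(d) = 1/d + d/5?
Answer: -13517/5 ≈ -2703.4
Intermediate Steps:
z(d) = 1/d + d/5 (z(d) = 1/d + d*(⅕) = 1/d + d/5)
v(r) = 7/5 (v(r) = 7*((1/1 + (⅕)*1) - 1) = 7*((1 + ⅕) - 1) = 7*(6/5 - 1) = 7*(⅕) = 7/5)
-1931*v(Y) = -1931*7/5 = -13517/5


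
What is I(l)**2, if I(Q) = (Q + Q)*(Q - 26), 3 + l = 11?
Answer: 82944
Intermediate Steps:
l = 8 (l = -3 + 11 = 8)
I(Q) = 2*Q*(-26 + Q) (I(Q) = (2*Q)*(-26 + Q) = 2*Q*(-26 + Q))
I(l)**2 = (2*8*(-26 + 8))**2 = (2*8*(-18))**2 = (-288)**2 = 82944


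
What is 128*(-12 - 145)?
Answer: -20096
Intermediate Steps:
128*(-12 - 145) = 128*(-157) = -20096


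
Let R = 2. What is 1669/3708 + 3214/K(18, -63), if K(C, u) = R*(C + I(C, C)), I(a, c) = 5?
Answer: 5997143/85284 ≈ 70.320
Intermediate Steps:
K(C, u) = 10 + 2*C (K(C, u) = 2*(C + 5) = 2*(5 + C) = 10 + 2*C)
1669/3708 + 3214/K(18, -63) = 1669/3708 + 3214/(10 + 2*18) = 1669*(1/3708) + 3214/(10 + 36) = 1669/3708 + 3214/46 = 1669/3708 + 3214*(1/46) = 1669/3708 + 1607/23 = 5997143/85284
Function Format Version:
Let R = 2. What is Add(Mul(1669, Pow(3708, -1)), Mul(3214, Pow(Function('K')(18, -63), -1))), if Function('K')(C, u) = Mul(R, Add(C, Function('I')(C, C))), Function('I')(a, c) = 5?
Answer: Rational(5997143, 85284) ≈ 70.320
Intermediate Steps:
Function('K')(C, u) = Add(10, Mul(2, C)) (Function('K')(C, u) = Mul(2, Add(C, 5)) = Mul(2, Add(5, C)) = Add(10, Mul(2, C)))
Add(Mul(1669, Pow(3708, -1)), Mul(3214, Pow(Function('K')(18, -63), -1))) = Add(Mul(1669, Pow(3708, -1)), Mul(3214, Pow(Add(10, Mul(2, 18)), -1))) = Add(Mul(1669, Rational(1, 3708)), Mul(3214, Pow(Add(10, 36), -1))) = Add(Rational(1669, 3708), Mul(3214, Pow(46, -1))) = Add(Rational(1669, 3708), Mul(3214, Rational(1, 46))) = Add(Rational(1669, 3708), Rational(1607, 23)) = Rational(5997143, 85284)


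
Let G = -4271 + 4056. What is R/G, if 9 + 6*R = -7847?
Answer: 3928/645 ≈ 6.0899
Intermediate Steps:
G = -215
R = -3928/3 (R = -3/2 + (⅙)*(-7847) = -3/2 - 7847/6 = -3928/3 ≈ -1309.3)
R/G = -3928/3/(-215) = -3928/3*(-1/215) = 3928/645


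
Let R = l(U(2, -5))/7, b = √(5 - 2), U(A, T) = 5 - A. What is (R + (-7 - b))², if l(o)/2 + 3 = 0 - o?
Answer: 3868/49 + 122*√3/7 ≈ 109.13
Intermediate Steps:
b = √3 ≈ 1.7320
l(o) = -6 - 2*o (l(o) = -6 + 2*(0 - o) = -6 + 2*(-o) = -6 - 2*o)
R = -12/7 (R = (-6 - 2*(5 - 1*2))/7 = (-6 - 2*(5 - 2))*(⅐) = (-6 - 2*3)*(⅐) = (-6 - 6)*(⅐) = -12*⅐ = -12/7 ≈ -1.7143)
(R + (-7 - b))² = (-12/7 + (-7 - √3))² = (-61/7 - √3)²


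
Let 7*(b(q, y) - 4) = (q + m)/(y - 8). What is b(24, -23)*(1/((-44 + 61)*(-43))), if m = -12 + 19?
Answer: -27/5117 ≈ -0.0052765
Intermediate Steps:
m = 7
b(q, y) = 4 + (7 + q)/(7*(-8 + y)) (b(q, y) = 4 + ((q + 7)/(y - 8))/7 = 4 + ((7 + q)/(-8 + y))/7 = 4 + (7 + q)/(7*(-8 + y)))
b(24, -23)*(1/((-44 + 61)*(-43))) = ((-217 + 24 + 28*(-23))/(7*(-8 - 23)))*(1/((-44 + 61)*(-43))) = ((⅐)*(-217 + 24 - 644)/(-31))*(-1/43/17) = ((⅐)*(-1/31)*(-837))*((1/17)*(-1/43)) = (27/7)*(-1/731) = -27/5117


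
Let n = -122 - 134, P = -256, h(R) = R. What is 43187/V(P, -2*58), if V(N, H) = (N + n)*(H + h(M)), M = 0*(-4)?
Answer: 43187/59392 ≈ 0.72715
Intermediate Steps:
M = 0
n = -256
V(N, H) = H*(-256 + N) (V(N, H) = (N - 256)*(H + 0) = (-256 + N)*H = H*(-256 + N))
43187/V(P, -2*58) = 43187/(((-2*58)*(-256 - 256))) = 43187/((-116*(-512))) = 43187/59392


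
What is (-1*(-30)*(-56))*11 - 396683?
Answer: -415163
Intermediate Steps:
(-1*(-30)*(-56))*11 - 396683 = (30*(-56))*11 - 396683 = -1680*11 - 396683 = -18480 - 396683 = -415163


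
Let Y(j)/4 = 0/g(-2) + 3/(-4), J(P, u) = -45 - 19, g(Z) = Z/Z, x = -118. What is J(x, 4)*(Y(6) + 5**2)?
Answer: -1408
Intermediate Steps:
g(Z) = 1
J(P, u) = -64
Y(j) = -3 (Y(j) = 4*(0/1 + 3/(-4)) = 4*(0*1 + 3*(-1/4)) = 4*(0 - 3/4) = 4*(-3/4) = -3)
J(x, 4)*(Y(6) + 5**2) = -64*(-3 + 5**2) = -64*(-3 + 25) = -64*22 = -1408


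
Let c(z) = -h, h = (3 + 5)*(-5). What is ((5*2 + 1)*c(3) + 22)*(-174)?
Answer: -80388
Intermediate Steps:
h = -40 (h = 8*(-5) = -40)
c(z) = 40 (c(z) = -1*(-40) = 40)
((5*2 + 1)*c(3) + 22)*(-174) = ((5*2 + 1)*40 + 22)*(-174) = ((10 + 1)*40 + 22)*(-174) = (11*40 + 22)*(-174) = (440 + 22)*(-174) = 462*(-174) = -80388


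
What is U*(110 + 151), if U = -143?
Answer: -37323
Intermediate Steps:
U*(110 + 151) = -143*(110 + 151) = -143*261 = -37323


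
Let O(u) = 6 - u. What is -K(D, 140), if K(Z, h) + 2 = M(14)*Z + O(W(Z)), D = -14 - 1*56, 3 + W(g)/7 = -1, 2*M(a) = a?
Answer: 458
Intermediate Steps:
M(a) = a/2
W(g) = -28 (W(g) = -21 + 7*(-1) = -21 - 7 = -28)
D = -70 (D = -14 - 56 = -70)
K(Z, h) = 32 + 7*Z (K(Z, h) = -2 + (((1/2)*14)*Z + (6 - 1*(-28))) = -2 + (7*Z + (6 + 28)) = -2 + (7*Z + 34) = -2 + (34 + 7*Z) = 32 + 7*Z)
-K(D, 140) = -(32 + 7*(-70)) = -(32 - 490) = -1*(-458) = 458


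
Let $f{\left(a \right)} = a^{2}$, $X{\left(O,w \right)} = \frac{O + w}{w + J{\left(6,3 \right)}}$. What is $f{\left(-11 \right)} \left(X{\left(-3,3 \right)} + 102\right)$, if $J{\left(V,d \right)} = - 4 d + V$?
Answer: $12342$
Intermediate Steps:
$J{\left(V,d \right)} = V - 4 d$
$X{\left(O,w \right)} = \frac{O + w}{-6 + w}$ ($X{\left(O,w \right)} = \frac{O + w}{w + \left(6 - 12\right)} = \frac{O + w}{w - 6} = \frac{O + w}{-6 + w}$)
$f{\left(-11 \right)} \left(X{\left(-3,3 \right)} + 102\right) = \left(-11\right)^{2} \left(\frac{-3 + 3}{-6 + 3} + 102\right) = 121 \left(\frac{1}{-3} \cdot 0 + 102\right) = 121 \left(\left(- \frac{1}{3}\right) 0 + 102\right) = 121 \left(0 + 102\right) = 121 \cdot 102 = 12342$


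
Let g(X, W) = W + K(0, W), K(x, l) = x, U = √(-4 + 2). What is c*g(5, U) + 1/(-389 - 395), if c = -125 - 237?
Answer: -1/784 - 362*I*√2 ≈ -0.0012755 - 511.95*I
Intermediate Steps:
U = I*√2 (U = √(-2) = I*√2 ≈ 1.4142*I)
g(X, W) = W (g(X, W) = W + 0 = W)
c = -362
c*g(5, U) + 1/(-389 - 395) = -362*I*√2 + 1/(-389 - 395) = -362*I*√2 + 1/(-784) = -362*I*√2 - 1/784 = -1/784 - 362*I*√2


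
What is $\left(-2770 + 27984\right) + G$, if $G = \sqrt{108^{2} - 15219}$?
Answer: $25214 + 3 i \sqrt{395} \approx 25214.0 + 59.624 i$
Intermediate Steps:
$G = 3 i \sqrt{395}$ ($G = \sqrt{11664 - 15219} = \sqrt{-3555} = 3 i \sqrt{395} \approx 59.624 i$)
$\left(-2770 + 27984\right) + G = \left(-2770 + 27984\right) + 3 i \sqrt{395} = 25214 + 3 i \sqrt{395}$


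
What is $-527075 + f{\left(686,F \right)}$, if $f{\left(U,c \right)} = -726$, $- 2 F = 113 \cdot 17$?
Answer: $-527801$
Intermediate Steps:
$F = - \frac{1921}{2}$ ($F = - \frac{113 \cdot 17}{2} = \left(- \frac{1}{2}\right) 1921 = - \frac{1921}{2} \approx -960.5$)
$-527075 + f{\left(686,F \right)} = -527075 - 726 = -527801$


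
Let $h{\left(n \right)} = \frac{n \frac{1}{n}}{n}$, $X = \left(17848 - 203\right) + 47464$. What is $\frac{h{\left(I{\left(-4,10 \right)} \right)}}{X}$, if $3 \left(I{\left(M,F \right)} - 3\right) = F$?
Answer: $\frac{1}{412357} \approx 2.4251 \cdot 10^{-6}$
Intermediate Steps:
$I{\left(M,F \right)} = 3 + \frac{F}{3}$
$X = 65109$ ($X = \left(17848 - 203\right) + 47464 = 17645 + 47464 = 65109$)
$h{\left(n \right)} = \frac{1}{n}$ ($h{\left(n \right)} = 1 \frac{1}{n} = \frac{1}{n}$)
$\frac{h{\left(I{\left(-4,10 \right)} \right)}}{X} = \frac{1}{\left(3 + \frac{1}{3} \cdot 10\right) 65109} = \frac{1}{3 + \frac{10}{3}} \cdot \frac{1}{65109} = \frac{1}{\frac{19}{3}} \cdot \frac{1}{65109} = \frac{3}{19} \cdot \frac{1}{65109} = \frac{1}{412357}$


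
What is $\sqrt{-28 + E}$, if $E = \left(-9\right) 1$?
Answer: $i \sqrt{37} \approx 6.0828 i$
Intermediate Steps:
$E = -9$
$\sqrt{-28 + E} = \sqrt{-28 - 9} = \sqrt{-37} = i \sqrt{37}$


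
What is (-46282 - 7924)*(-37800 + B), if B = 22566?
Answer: 825774204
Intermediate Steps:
(-46282 - 7924)*(-37800 + B) = (-46282 - 7924)*(-37800 + 22566) = -54206*(-15234) = 825774204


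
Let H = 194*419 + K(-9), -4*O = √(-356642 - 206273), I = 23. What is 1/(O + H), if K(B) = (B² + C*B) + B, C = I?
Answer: 1298416/105368319731 + 4*I*√562915/105368319731 ≈ 1.2323e-5 + 2.8482e-8*I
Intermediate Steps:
C = 23
K(B) = B² + 24*B (K(B) = (B² + 23*B) + B = B² + 24*B)
O = -I*√562915/4 (O = -√(-356642 - 206273)/4 = -I*√562915/4 ≈ -187.57*I)
H = 81151 (H = 194*419 - 9*(24 - 9) = 81286 - 9*15 = 81286 - 135 = 81151)
1/(O + H) = 1/(-I*√562915/4 + 81151) = 1/(81151 - I*√562915/4)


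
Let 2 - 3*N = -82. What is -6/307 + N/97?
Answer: 8014/29779 ≈ 0.26912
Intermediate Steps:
N = 28 (N = 2/3 - 1/3*(-82) = 2/3 + 82/3 = 28)
-6/307 + N/97 = -6/307 + 28/97 = 8014/29779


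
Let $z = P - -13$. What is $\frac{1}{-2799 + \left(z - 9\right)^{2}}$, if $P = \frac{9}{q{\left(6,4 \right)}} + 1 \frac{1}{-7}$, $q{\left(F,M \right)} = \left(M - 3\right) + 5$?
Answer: $- \frac{196}{542979} \approx -0.00036097$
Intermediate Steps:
$q{\left(F,M \right)} = 2 + M$ ($q{\left(F,M \right)} = \left(-3 + M\right) + 5 = 2 + M$)
$P = \frac{19}{14}$ ($P = \frac{9}{2 + 4} + 1 \frac{1}{-7} = \frac{9}{6} + 1 \left(- \frac{1}{7}\right) = 9 \cdot \frac{1}{6} - \frac{1}{7} = \frac{3}{2} - \frac{1}{7} = \frac{19}{14} \approx 1.3571$)
$z = \frac{201}{14}$ ($z = \frac{19}{14} - -13 = \frac{19}{14} + 13 = \frac{201}{14} \approx 14.357$)
$\frac{1}{-2799 + \left(z - 9\right)^{2}} = \frac{1}{-2799 + \left(\frac{201}{14} - 9\right)^{2}} = \frac{1}{-2799 + \left(\frac{75}{14}\right)^{2}} = \frac{1}{-2799 + \frac{5625}{196}} = \frac{1}{- \frac{542979}{196}} = - \frac{196}{542979}$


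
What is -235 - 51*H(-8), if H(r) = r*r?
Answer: -3499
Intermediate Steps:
H(r) = r²
-235 - 51*H(-8) = -235 - 51*(-8)² = -235 - 51*64 = -235 - 3264 = -3499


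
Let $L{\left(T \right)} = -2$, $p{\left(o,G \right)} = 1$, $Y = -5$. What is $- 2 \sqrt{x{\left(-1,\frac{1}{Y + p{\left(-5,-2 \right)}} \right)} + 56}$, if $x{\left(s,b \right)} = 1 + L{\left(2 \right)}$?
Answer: $- 2 \sqrt{55} \approx -14.832$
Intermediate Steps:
$x{\left(s,b \right)} = -1$ ($x{\left(s,b \right)} = 1 - 2 = -1$)
$- 2 \sqrt{x{\left(-1,\frac{1}{Y + p{\left(-5,-2 \right)}} \right)} + 56} = - 2 \sqrt{-1 + 56} = - 2 \sqrt{55}$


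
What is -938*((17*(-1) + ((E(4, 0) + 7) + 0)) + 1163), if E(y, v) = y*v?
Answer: -1081514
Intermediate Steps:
E(y, v) = v*y
-938*((17*(-1) + ((E(4, 0) + 7) + 0)) + 1163) = -938*((17*(-1) + ((0*4 + 7) + 0)) + 1163) = -938*((-17 + ((0 + 7) + 0)) + 1163) = -938*((-17 + (7 + 0)) + 1163) = -938*((-17 + 7) + 1163) = -938*(-10 + 1163) = -938*1153 = -1081514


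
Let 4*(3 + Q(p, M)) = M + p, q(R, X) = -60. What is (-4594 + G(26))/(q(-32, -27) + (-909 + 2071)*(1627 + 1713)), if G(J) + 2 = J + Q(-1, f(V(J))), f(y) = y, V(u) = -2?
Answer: -3659/3104816 ≈ -0.0011785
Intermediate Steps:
Q(p, M) = -3 + M/4 + p/4 (Q(p, M) = -3 + (M + p)/4 = -3 + (M/4 + p/4) = -3 + M/4 + p/4)
G(J) = -23/4 + J (G(J) = -2 + (J + (-3 + (¼)*(-2) + (¼)*(-1))) = -2 + (J + (-3 - ½ - ¼)) = -2 + (J - 15/4) = -2 + (-15/4 + J) = -23/4 + J)
(-4594 + G(26))/(q(-32, -27) + (-909 + 2071)*(1627 + 1713)) = (-4594 + (-23/4 + 26))/(-60 + (-909 + 2071)*(1627 + 1713)) = (-4594 + 81/4)/(-60 + 1162*3340) = -18295/(4*(-60 + 3881080)) = -18295/4/3881020 = -18295/4*1/3881020 = -3659/3104816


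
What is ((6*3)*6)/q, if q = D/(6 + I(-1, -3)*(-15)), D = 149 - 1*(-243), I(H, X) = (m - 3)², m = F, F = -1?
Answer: -3159/49 ≈ -64.469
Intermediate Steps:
m = -1
I(H, X) = 16 (I(H, X) = (-1 - 3)² = (-4)² = 16)
D = 392 (D = 149 + 243 = 392)
q = -196/117 (q = 392/(6 + 16*(-15)) = 392/(6 - 240) = 392/(-234) = 392*(-1/234) = -196/117 ≈ -1.6752)
((6*3)*6)/q = ((6*3)*6)/(-196/117) = (18*6)*(-117/196) = 108*(-117/196) = -3159/49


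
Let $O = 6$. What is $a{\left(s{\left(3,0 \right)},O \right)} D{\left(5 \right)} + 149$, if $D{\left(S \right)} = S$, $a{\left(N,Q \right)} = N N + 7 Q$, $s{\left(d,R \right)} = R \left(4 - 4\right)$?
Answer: $359$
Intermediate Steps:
$s{\left(d,R \right)} = 0$ ($s{\left(d,R \right)} = R 0 = 0$)
$a{\left(N,Q \right)} = N^{2} + 7 Q$
$a{\left(s{\left(3,0 \right)},O \right)} D{\left(5 \right)} + 149 = \left(0^{2} + 7 \cdot 6\right) 5 + 149 = \left(0 + 42\right) 5 + 149 = 42 \cdot 5 + 149 = 210 + 149 = 359$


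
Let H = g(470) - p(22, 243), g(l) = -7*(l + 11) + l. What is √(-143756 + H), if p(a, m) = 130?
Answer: I*√146783 ≈ 383.12*I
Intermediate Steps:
g(l) = -77 - 6*l (g(l) = -7*(11 + l) + l = (-77 - 7*l) + l = -77 - 6*l)
H = -3027 (H = (-77 - 6*470) - 1*130 = (-77 - 2820) - 130 = -2897 - 130 = -3027)
√(-143756 + H) = √(-143756 - 3027) = √(-146783) = I*√146783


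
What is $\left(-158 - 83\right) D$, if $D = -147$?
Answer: $35427$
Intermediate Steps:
$\left(-158 - 83\right) D = \left(-158 - 83\right) \left(-147\right) = \left(-241\right) \left(-147\right) = 35427$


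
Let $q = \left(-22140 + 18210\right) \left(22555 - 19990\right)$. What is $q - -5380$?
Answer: $-10075070$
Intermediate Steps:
$q = -10080450$ ($q = \left(-3930\right) 2565 = -10080450$)
$q - -5380 = -10080450 - -5380 = -10080450 + 5380 = -10075070$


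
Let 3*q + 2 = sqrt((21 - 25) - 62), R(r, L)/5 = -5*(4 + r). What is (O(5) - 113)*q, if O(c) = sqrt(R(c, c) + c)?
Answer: (2 - I*sqrt(66))*(113 - 2*I*sqrt(55))/3 ≈ 35.167 - 315.89*I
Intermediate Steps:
R(r, L) = -100 - 25*r (R(r, L) = 5*(-5*(4 + r)) = 5*(-20 - 5*r) = -100 - 25*r)
O(c) = sqrt(-100 - 24*c) (O(c) = sqrt((-100 - 25*c) + c) = sqrt(-100 - 24*c))
q = -2/3 + I*sqrt(66)/3 (q = -2/3 + sqrt((21 - 25) - 62)/3 = -2/3 + sqrt(-4 - 62)/3 = -2/3 + sqrt(-66)/3 = -2/3 + (I*sqrt(66))/3 = -2/3 + I*sqrt(66)/3 ≈ -0.66667 + 2.708*I)
(O(5) - 113)*q = (2*sqrt(-25 - 6*5) - 113)*(-2/3 + I*sqrt(66)/3) = (2*sqrt(-25 - 30) - 113)*(-2/3 + I*sqrt(66)/3) = (2*sqrt(-55) - 113)*(-2/3 + I*sqrt(66)/3) = (2*(I*sqrt(55)) - 113)*(-2/3 + I*sqrt(66)/3) = (2*I*sqrt(55) - 113)*(-2/3 + I*sqrt(66)/3) = (-113 + 2*I*sqrt(55))*(-2/3 + I*sqrt(66)/3)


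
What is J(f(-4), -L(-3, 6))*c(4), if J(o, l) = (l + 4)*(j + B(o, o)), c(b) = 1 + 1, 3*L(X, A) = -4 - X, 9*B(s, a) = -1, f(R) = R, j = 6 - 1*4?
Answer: 442/27 ≈ 16.370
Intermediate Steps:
j = 2 (j = 6 - 4 = 2)
B(s, a) = -⅑ (B(s, a) = (⅑)*(-1) = -⅑)
L(X, A) = -4/3 - X/3 (L(X, A) = (-4 - X)/3 = -4/3 - X/3)
c(b) = 2
J(o, l) = 68/9 + 17*l/9 (J(o, l) = (l + 4)*(2 - ⅑) = (4 + l)*(17/9) = 68/9 + 17*l/9)
J(f(-4), -L(-3, 6))*c(4) = (68/9 + 17*(-(-4/3 - ⅓*(-3)))/9)*2 = (68/9 + 17*(-(-4/3 + 1))/9)*2 = (68/9 + 17*(-1*(-⅓))/9)*2 = (68/9 + (17/9)*(⅓))*2 = (68/9 + 17/27)*2 = (221/27)*2 = 442/27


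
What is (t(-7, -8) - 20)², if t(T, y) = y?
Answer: 784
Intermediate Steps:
(t(-7, -8) - 20)² = (-8 - 20)² = (-28)² = 784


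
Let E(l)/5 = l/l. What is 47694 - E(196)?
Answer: 47689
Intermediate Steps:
E(l) = 5 (E(l) = 5*(l/l) = 5*1 = 5)
47694 - E(196) = 47694 - 1*5 = 47694 - 5 = 47689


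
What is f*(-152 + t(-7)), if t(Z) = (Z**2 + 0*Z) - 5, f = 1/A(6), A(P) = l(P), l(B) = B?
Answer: -18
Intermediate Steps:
A(P) = P
f = 1/6 ≈ 0.16667
t(Z) = -5 + Z**2 (t(Z) = (Z**2 + 0) - 5 = Z**2 - 5 = -5 + Z**2)
f*(-152 + t(-7)) = (-152 + (-5 + (-7)**2))/6 = (-152 + (-5 + 49))/6 = (-152 + 44)/6 = (1/6)*(-108) = -18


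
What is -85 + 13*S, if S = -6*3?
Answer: -319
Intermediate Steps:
S = -18
-85 + 13*S = -85 + 13*(-18) = -85 - 234 = -319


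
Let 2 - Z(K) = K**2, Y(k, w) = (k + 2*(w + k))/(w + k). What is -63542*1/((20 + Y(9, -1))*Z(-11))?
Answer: 508336/22015 ≈ 23.090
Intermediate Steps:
Y(k, w) = (2*w + 3*k)/(k + w) (Y(k, w) = (k + 2*(k + w))/(k + w) = (k + (2*k + 2*w))/(k + w) = (2*w + 3*k)/(k + w))
Z(K) = 2 - K**2
-63542*1/((20 + Y(9, -1))*Z(-11)) = -63542*1/((2 - 1*(-11)**2)*(20 + (2*(-1) + 3*9)/(9 - 1))) = -63542*1/((2 - 1*121)*(20 + (-2 + 27)/8)) = -63542*1/((2 - 121)*(20 + (1/8)*25)) = -63542*(-1/(119*(20 + 25/8))) = -63542/((185/8)*(-119)) = -63542/(-22015/8) = -63542*(-8/22015) = 508336/22015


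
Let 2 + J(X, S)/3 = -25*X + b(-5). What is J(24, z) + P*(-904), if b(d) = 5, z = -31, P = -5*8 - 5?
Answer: 38889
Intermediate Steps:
P = -45 (P = -40 - 5 = -45)
J(X, S) = 9 - 75*X (J(X, S) = -6 + 3*(-25*X + 5) = -6 + 3*(5 - 25*X) = -6 + (15 - 75*X) = 9 - 75*X)
J(24, z) + P*(-904) = (9 - 75*24) - 45*(-904) = (9 - 1800) + 40680 = -1791 + 40680 = 38889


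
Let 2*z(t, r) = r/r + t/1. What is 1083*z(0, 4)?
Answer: 1083/2 ≈ 541.50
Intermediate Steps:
z(t, r) = ½ + t/2 (z(t, r) = (r/r + t/1)/2 = (1 + t*1)/2 = (1 + t)/2 = ½ + t/2)
1083*z(0, 4) = 1083*(½ + (½)*0) = 1083*(½ + 0) = 1083*(½) = 1083/2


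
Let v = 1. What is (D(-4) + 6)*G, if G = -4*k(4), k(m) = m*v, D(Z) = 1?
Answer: -112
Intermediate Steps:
k(m) = m (k(m) = m*1 = m)
G = -16 (G = -4*4 = -16)
(D(-4) + 6)*G = (1 + 6)*(-16) = 7*(-16) = -112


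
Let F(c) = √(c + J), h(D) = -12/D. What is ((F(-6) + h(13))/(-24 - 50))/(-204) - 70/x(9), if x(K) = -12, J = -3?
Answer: 143096/24531 + I/5032 ≈ 5.8333 + 0.00019873*I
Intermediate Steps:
F(c) = √(-3 + c) (F(c) = √(c - 3) = √(-3 + c))
((F(-6) + h(13))/(-24 - 50))/(-204) - 70/x(9) = ((√(-3 - 6) - 12/13)/(-24 - 50))/(-204) - 70/(-12) = ((√(-9) - 12*1/13)/(-74))*(-1/204) - 70*(-1/12) = ((3*I - 12/13)*(-1/74))*(-1/204) + 35/6 = ((-12/13 + 3*I)*(-1/74))*(-1/204) + 35/6 = (6/481 - 3*I/74)*(-1/204) + 35/6 = (-1/16354 + I/5032) + 35/6 = 143096/24531 + I/5032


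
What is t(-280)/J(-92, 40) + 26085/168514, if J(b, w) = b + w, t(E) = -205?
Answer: 17950895/4381364 ≈ 4.0971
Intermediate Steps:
t(-280)/J(-92, 40) + 26085/168514 = -205/(-92 + 40) + 26085/168514 = -205/(-52) + 26085*(1/168514) = -205*(-1/52) + 26085/168514 = 205/52 + 26085/168514 = 17950895/4381364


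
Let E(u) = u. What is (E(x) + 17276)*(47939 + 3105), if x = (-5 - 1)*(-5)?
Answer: 883367464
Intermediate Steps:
x = 30 (x = -6*(-5) = 30)
(E(x) + 17276)*(47939 + 3105) = (30 + 17276)*(47939 + 3105) = 17306*51044 = 883367464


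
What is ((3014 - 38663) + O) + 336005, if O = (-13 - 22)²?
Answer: 301581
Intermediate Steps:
O = 1225 (O = (-35)² = 1225)
((3014 - 38663) + O) + 336005 = ((3014 - 38663) + 1225) + 336005 = (-35649 + 1225) + 336005 = -34424 + 336005 = 301581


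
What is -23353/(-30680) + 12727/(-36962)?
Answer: 236354613/566997080 ≈ 0.41685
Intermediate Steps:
-23353/(-30680) + 12727/(-36962) = -23353*(-1/30680) + 12727*(-1/36962) = 23353/30680 - 12727/36962 = 236354613/566997080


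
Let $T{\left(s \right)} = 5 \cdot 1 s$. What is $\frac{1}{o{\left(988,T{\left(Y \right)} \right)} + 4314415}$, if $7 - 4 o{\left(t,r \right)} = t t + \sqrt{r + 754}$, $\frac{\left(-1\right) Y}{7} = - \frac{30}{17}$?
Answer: $\frac{1107143564}{4506495850378125} + \frac{8 \sqrt{58939}}{4506495850378125} \approx 2.4568 \cdot 10^{-7}$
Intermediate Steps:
$Y = \frac{210}{17}$ ($Y = - 7 \left(- \frac{30}{17}\right) = - 7 \left(\left(-30\right) \frac{1}{17}\right) = \left(-7\right) \left(- \frac{30}{17}\right) = \frac{210}{17} \approx 12.353$)
$T{\left(s \right)} = 5 s$
$o{\left(t,r \right)} = \frac{7}{4} - \frac{t^{2}}{4} - \frac{\sqrt{754 + r}}{4}$ ($o{\left(t,r \right)} = \frac{7}{4} - \frac{t t + \sqrt{r + 754}}{4} = \frac{7}{4} - \frac{t^{2} + \sqrt{754 + r}}{4} = \frac{7}{4} - \left(\frac{t^{2}}{4} + \frac{\sqrt{754 + r}}{4}\right) = \frac{7}{4} - \frac{t^{2}}{4} - \frac{\sqrt{754 + r}}{4}$)
$\frac{1}{o{\left(988,T{\left(Y \right)} \right)} + 4314415} = \frac{1}{\left(\frac{7}{4} - \frac{988^{2}}{4} - \frac{\sqrt{754 + 5 \cdot \frac{210}{17}}}{4}\right) + 4314415} = \frac{1}{\left(\frac{7}{4} - 244036 - \frac{\sqrt{754 + \frac{1050}{17}}}{4}\right) + 4314415} = \frac{1}{\left(\frac{7}{4} - 244036 - \frac{\sqrt{\frac{13868}{17}}}{4}\right) + 4314415} = \frac{1}{\left(\frac{7}{4} - 244036 - \frac{\frac{2}{17} \sqrt{58939}}{4}\right) + 4314415} = \frac{1}{\left(\frac{7}{4} - 244036 - \frac{\sqrt{58939}}{34}\right) + 4314415} = \frac{1}{\left(- \frac{976137}{4} - \frac{\sqrt{58939}}{34}\right) + 4314415} = \frac{1}{\frac{16281523}{4} - \frac{\sqrt{58939}}{34}}$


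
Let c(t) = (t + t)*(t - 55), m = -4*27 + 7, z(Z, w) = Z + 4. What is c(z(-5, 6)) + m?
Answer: 11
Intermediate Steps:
z(Z, w) = 4 + Z
m = -101 (m = -108 + 7 = -101)
c(t) = 2*t*(-55 + t) (c(t) = (2*t)*(-55 + t) = 2*t*(-55 + t))
c(z(-5, 6)) + m = 2*(4 - 5)*(-55 + (4 - 5)) - 101 = 2*(-1)*(-55 - 1) - 101 = 2*(-1)*(-56) - 101 = 112 - 101 = 11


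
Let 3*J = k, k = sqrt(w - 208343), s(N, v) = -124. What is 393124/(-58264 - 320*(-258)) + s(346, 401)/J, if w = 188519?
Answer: 98281/6074 + 31*I*sqrt(1239)/413 ≈ 16.181 + 2.6421*I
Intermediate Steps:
k = 4*I*sqrt(1239) (k = sqrt(188519 - 208343) = sqrt(-19824) = 4*I*sqrt(1239) ≈ 140.8*I)
J = 4*I*sqrt(1239)/3 (J = (4*I*sqrt(1239))/3 = 4*I*sqrt(1239)/3 ≈ 46.933*I)
393124/(-58264 - 320*(-258)) + s(346, 401)/J = 393124/(-58264 - 320*(-258)) - 124*(-I*sqrt(1239)/1652) = 393124/(-58264 - 1*(-82560)) - (-31)*I*sqrt(1239)/413 = 393124/(-58264 + 82560) + 31*I*sqrt(1239)/413 = 393124/24296 + 31*I*sqrt(1239)/413 = 393124*(1/24296) + 31*I*sqrt(1239)/413 = 98281/6074 + 31*I*sqrt(1239)/413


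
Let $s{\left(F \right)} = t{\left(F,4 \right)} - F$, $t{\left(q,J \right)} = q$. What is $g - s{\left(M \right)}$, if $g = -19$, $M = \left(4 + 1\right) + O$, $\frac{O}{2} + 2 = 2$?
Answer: $-19$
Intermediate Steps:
$O = 0$ ($O = -4 + 2 \cdot 2 = -4 + 4 = 0$)
$M = 5$ ($M = \left(4 + 1\right) + 0 = 5 + 0 = 5$)
$s{\left(F \right)} = 0$ ($s{\left(F \right)} = F - F = 0$)
$g - s{\left(M \right)} = -19 - 0 = -19 + 0 = -19$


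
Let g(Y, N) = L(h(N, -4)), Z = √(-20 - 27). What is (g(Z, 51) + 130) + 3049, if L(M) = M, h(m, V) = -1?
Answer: 3178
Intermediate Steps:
Z = I*√47 (Z = √(-47) = I*√47 ≈ 6.8557*I)
g(Y, N) = -1
(g(Z, 51) + 130) + 3049 = (-1 + 130) + 3049 = 129 + 3049 = 3178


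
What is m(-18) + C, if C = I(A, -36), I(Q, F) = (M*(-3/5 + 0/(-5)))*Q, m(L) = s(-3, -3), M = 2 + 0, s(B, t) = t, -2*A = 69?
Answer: 192/5 ≈ 38.400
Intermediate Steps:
A = -69/2 (A = -1/2*69 = -69/2 ≈ -34.500)
M = 2
m(L) = -3
I(Q, F) = -6*Q/5 (I(Q, F) = (2*(-3/5 + 0/(-5)))*Q = (2*(-3*1/5 + 0*(-1/5)))*Q = (2*(-3/5 + 0))*Q = (2*(-3/5))*Q = -6*Q/5)
C = 207/5 (C = -6/5*(-69/2) = 207/5 ≈ 41.400)
m(-18) + C = -3 + 207/5 = 192/5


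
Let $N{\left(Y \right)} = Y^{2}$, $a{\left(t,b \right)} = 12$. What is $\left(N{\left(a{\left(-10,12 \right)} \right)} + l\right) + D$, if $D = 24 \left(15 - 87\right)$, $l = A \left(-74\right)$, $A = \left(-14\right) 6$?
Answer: $4632$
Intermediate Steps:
$A = -84$
$l = 6216$ ($l = \left(-84\right) \left(-74\right) = 6216$)
$D = -1728$ ($D = 24 \left(-72\right) = -1728$)
$\left(N{\left(a{\left(-10,12 \right)} \right)} + l\right) + D = \left(12^{2} + 6216\right) - 1728 = \left(144 + 6216\right) - 1728 = 6360 - 1728 = 4632$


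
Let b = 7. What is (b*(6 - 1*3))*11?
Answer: 231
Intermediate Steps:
(b*(6 - 1*3))*11 = (7*(6 - 1*3))*11 = (7*(6 - 3))*11 = (7*3)*11 = 21*11 = 231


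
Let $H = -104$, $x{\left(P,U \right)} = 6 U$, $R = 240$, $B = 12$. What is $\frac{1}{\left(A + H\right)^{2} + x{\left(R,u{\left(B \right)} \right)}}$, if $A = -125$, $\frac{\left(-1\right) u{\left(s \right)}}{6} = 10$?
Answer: $\frac{1}{52081} \approx 1.9201 \cdot 10^{-5}$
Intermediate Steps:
$u{\left(s \right)} = -60$ ($u{\left(s \right)} = \left(-6\right) 10 = -60$)
$\frac{1}{\left(A + H\right)^{2} + x{\left(R,u{\left(B \right)} \right)}} = \frac{1}{\left(-125 - 104\right)^{2} + 6 \left(-60\right)} = \frac{1}{\left(-229\right)^{2} - 360} = \frac{1}{52441 - 360} = \frac{1}{52081}$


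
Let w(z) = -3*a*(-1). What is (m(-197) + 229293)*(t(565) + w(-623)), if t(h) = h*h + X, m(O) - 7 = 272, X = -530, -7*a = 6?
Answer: 73162858212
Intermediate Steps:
a = -6/7 (a = -1/7*6 = -6/7 ≈ -0.85714)
m(O) = 279 (m(O) = 7 + 272 = 279)
w(z) = -18/7 (w(z) = -3*(-6/7)*(-1) = (18/7)*(-1) = -18/7)
t(h) = -530 + h**2 (t(h) = h*h - 530 = h**2 - 530 = -530 + h**2)
(m(-197) + 229293)*(t(565) + w(-623)) = (279 + 229293)*((-530 + 565**2) - 18/7) = 229572*((-530 + 319225) - 18/7) = 229572*(318695 - 18/7) = 229572*(2230847/7) = 73162858212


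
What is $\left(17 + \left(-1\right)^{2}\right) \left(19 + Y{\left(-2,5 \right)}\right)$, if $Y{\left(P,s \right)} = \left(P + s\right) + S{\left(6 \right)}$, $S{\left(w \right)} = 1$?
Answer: $414$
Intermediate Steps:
$Y{\left(P,s \right)} = 1 + P + s$ ($Y{\left(P,s \right)} = \left(P + s\right) + 1 = 1 + P + s$)
$\left(17 + \left(-1\right)^{2}\right) \left(19 + Y{\left(-2,5 \right)}\right) = \left(17 + \left(-1\right)^{2}\right) \left(19 + \left(1 - 2 + 5\right)\right) = \left(17 + 1\right) \left(19 + 4\right) = 18 \cdot 23 = 414$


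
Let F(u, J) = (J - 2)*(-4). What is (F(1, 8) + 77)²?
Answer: 2809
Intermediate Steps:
F(u, J) = 8 - 4*J (F(u, J) = (-2 + J)*(-4) = 8 - 4*J)
(F(1, 8) + 77)² = ((8 - 4*8) + 77)² = ((8 - 32) + 77)² = (-24 + 77)² = 53² = 2809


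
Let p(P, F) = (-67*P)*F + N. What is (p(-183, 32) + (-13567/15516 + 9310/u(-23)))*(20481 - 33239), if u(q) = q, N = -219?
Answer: -891752008012897/178434 ≈ -4.9977e+9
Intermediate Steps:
p(P, F) = -219 - 67*F*P (p(P, F) = (-67*P)*F - 219 = -67*F*P - 219 = -219 - 67*F*P)
(p(-183, 32) + (-13567/15516 + 9310/u(-23)))*(20481 - 33239) = ((-219 - 67*32*(-183)) + (-13567/15516 + 9310/(-23)))*(20481 - 33239) = ((-219 + 392352) + (-13567*1/15516 + 9310*(-1/23)))*(-12758) = (392133 + (-13567/15516 - 9310/23))*(-12758) = (392133 - 144766001/356868)*(-12758) = (139794953443/356868)*(-12758) = -891752008012897/178434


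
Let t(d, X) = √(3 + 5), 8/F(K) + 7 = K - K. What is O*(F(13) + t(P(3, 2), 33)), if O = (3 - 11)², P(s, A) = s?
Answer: -512/7 + 128*√2 ≈ 107.88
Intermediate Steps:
F(K) = -8/7 (F(K) = 8/(-7 + (K - K)) = 8/(-7 + 0) = 8/(-7) = 8*(-⅐) = -8/7)
t(d, X) = 2*√2 (t(d, X) = √8 = 2*√2)
O = 64 (O = (-8)² = 64)
O*(F(13) + t(P(3, 2), 33)) = 64*(-8/7 + 2*√2) = -512/7 + 128*√2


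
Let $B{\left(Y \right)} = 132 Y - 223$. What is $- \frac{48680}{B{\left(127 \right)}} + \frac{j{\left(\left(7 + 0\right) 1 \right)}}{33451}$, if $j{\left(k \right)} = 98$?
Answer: $- \frac{1626773662}{553312991} \approx -2.9401$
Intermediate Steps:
$B{\left(Y \right)} = -223 + 132 Y$
$- \frac{48680}{B{\left(127 \right)}} + \frac{j{\left(\left(7 + 0\right) 1 \right)}}{33451} = - \frac{48680}{-223 + 132 \cdot 127} + \frac{98}{33451} = - \frac{48680}{-223 + 16764} + 98 \cdot \frac{1}{33451} = - \frac{48680}{16541} + \frac{98}{33451} = - \frac{1626773662}{553312991}$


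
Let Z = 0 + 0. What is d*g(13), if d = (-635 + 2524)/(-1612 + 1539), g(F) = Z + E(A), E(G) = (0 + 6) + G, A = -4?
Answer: -3778/73 ≈ -51.753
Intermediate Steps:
Z = 0
E(G) = 6 + G
g(F) = 2 (g(F) = 0 + (6 - 4) = 0 + 2 = 2)
d = -1889/73 (d = 1889/(-73) = 1889*(-1/73) = -1889/73 ≈ -25.877)
d*g(13) = -1889/73*2 = -3778/73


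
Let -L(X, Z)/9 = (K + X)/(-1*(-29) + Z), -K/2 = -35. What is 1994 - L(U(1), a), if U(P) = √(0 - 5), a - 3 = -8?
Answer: 8081/4 + 3*I*√5/8 ≈ 2020.3 + 0.83853*I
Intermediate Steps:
a = -5 (a = 3 - 8 = -5)
K = 70 (K = -2*(-35) = 70)
U(P) = I*√5 (U(P) = √(-5) = I*√5)
L(X, Z) = -9*(70 + X)/(29 + Z) (L(X, Z) = -9*(70 + X)/(-1*(-29) + Z) = -9*(70 + X)/(29 + Z))
1994 - L(U(1), a) = 1994 - 9*(-70 - I*√5)/(29 - 5) = 1994 - 9*(-70 - I*√5)/24 = 1994 - (-105/4 - 3*I*√5/8) = 1994 + (105/4 + 3*I*√5/8) = 8081/4 + 3*I*√5/8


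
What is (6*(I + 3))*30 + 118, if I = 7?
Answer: 1918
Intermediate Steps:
(6*(I + 3))*30 + 118 = (6*(7 + 3))*30 + 118 = (6*10)*30 + 118 = 60*30 + 118 = 1800 + 118 = 1918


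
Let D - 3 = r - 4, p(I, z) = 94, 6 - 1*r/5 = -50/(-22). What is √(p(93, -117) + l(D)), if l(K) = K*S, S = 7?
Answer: 2*√6578/11 ≈ 14.746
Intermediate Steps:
r = 205/11 (r = 30 - (-250)/(-22) = 30 - (-250)*(-1)/22 = 30 - 5*25/11 = 30 - 125/11 = 205/11 ≈ 18.636)
D = 194/11 (D = 3 + (205/11 - 4) = 3 + 161/11 = 194/11 ≈ 17.636)
l(K) = 7*K (l(K) = K*7 = 7*K)
√(p(93, -117) + l(D)) = √(94 + 7*(194/11)) = √(94 + 1358/11) = √(2392/11) = 2*√6578/11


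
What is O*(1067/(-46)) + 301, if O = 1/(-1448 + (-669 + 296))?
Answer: 25214633/83766 ≈ 301.01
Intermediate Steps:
O = -1/1821 (O = 1/(-1448 - 373) = 1/(-1821) = -1/1821 ≈ -0.00054915)
O*(1067/(-46)) + 301 = -1067/(1821*(-46)) + 301 = -1067*(-1)/(1821*46) + 301 = -1/1821*(-1067/46) + 301 = 1067/83766 + 301 = 25214633/83766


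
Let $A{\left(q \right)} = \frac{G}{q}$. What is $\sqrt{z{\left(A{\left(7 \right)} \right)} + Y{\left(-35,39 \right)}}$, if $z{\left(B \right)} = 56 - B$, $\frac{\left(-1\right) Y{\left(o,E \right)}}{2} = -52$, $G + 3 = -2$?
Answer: $\frac{15 \sqrt{35}}{7} \approx 12.677$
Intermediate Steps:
$G = -5$ ($G = -3 - 2 = -5$)
$Y{\left(o,E \right)} = 104$ ($Y{\left(o,E \right)} = \left(-2\right) \left(-52\right) = 104$)
$A{\left(q \right)} = - \frac{5}{q}$
$\sqrt{z{\left(A{\left(7 \right)} \right)} + Y{\left(-35,39 \right)}} = \sqrt{\left(56 - - \frac{5}{7}\right) + 104} = \sqrt{\left(56 + \frac{5}{7}\right) + 104} = \sqrt{\frac{397}{7} + 104} = \sqrt{\frac{1125}{7}} = \frac{15 \sqrt{35}}{7}$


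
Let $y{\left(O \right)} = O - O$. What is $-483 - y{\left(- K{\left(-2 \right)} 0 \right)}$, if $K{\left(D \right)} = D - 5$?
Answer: $-483$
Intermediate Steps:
$K{\left(D \right)} = -5 + D$ ($K{\left(D \right)} = D - 5 = -5 + D$)
$y{\left(O \right)} = 0$
$-483 - y{\left(- K{\left(-2 \right)} 0 \right)} = -483 - 0 = -483 + 0 = -483$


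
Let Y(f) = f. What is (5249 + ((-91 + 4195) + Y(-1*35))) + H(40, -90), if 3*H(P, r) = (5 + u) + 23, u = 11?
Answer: 9331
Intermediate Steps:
H(P, r) = 13 (H(P, r) = ((5 + 11) + 23)/3 = (16 + 23)/3 = (⅓)*39 = 13)
(5249 + ((-91 + 4195) + Y(-1*35))) + H(40, -90) = (5249 + ((-91 + 4195) - 1*35)) + 13 = (5249 + (4104 - 35)) + 13 = (5249 + 4069) + 13 = 9318 + 13 = 9331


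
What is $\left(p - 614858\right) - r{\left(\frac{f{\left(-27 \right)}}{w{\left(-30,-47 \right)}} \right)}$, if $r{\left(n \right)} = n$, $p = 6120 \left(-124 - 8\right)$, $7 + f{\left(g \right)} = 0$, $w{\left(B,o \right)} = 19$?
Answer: $- \frac{27031255}{19} \approx -1.4227 \cdot 10^{6}$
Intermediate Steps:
$f{\left(g \right)} = -7$ ($f{\left(g \right)} = -7 + 0 = -7$)
$p = -807840$ ($p = 6120 \left(-132\right) = -807840$)
$\left(p - 614858\right) - r{\left(\frac{f{\left(-27 \right)}}{w{\left(-30,-47 \right)}} \right)} = \left(-807840 - 614858\right) - - \frac{7}{19} = \left(-807840 - 614858\right) - \left(-7\right) \frac{1}{19} = -1422698 - - \frac{7}{19} = -1422698 + \frac{7}{19} = - \frac{27031255}{19}$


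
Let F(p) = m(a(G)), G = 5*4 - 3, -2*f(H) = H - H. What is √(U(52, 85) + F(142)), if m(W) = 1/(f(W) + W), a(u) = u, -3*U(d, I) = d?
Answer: I*√44931/51 ≈ 4.1563*I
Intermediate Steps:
f(H) = 0 (f(H) = -(H - H)/2 = -½*0 = 0)
U(d, I) = -d/3
G = 17 (G = 20 - 3 = 17)
m(W) = 1/W (m(W) = 1/(0 + W) = 1/W)
F(p) = 1/17
√(U(52, 85) + F(142)) = √(-⅓*52 + 1/17) = √(-52/3 + 1/17) = √(-881/51) = I*√44931/51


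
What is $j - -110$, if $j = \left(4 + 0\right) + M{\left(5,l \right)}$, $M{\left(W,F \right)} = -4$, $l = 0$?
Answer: $110$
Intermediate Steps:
$j = 0$ ($j = \left(4 + 0\right) - 4 = 4 - 4 = 0$)
$j - -110 = 0 - -110 = 0 + 110 = 110$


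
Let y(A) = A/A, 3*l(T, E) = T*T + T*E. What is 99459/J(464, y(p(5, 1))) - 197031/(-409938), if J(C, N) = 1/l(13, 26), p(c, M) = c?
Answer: 2296824058543/136646 ≈ 1.6809e+7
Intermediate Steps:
l(T, E) = T²/3 + E*T/3 (l(T, E) = (T*T + T*E)/3 = (T² + E*T)/3 = T²/3 + E*T/3)
y(A) = 1
J(C, N) = 1/169 (J(C, N) = 1/((⅓)*13*(26 + 13)) = 1/((⅓)*13*39) = 1/169)
99459/J(464, y(p(5, 1))) - 197031/(-409938) = 99459/(1/169) - 197031/(-409938) = 99459*169 - 197031*(-1/409938) = 16808571 + 65677/136646 = 2296824058543/136646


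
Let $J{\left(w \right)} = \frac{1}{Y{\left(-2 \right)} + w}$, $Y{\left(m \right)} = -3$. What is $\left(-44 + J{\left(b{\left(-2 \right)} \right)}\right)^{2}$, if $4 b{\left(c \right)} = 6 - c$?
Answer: $2025$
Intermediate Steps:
$b{\left(c \right)} = \frac{3}{2} - \frac{c}{4}$ ($b{\left(c \right)} = \frac{6 - c}{4} = \frac{3}{2} - \frac{c}{4}$)
$J{\left(w \right)} = \frac{1}{-3 + w}$
$\left(-44 + J{\left(b{\left(-2 \right)} \right)}\right)^{2} = \left(-44 + \frac{1}{-3 + \left(\frac{3}{2} - - \frac{1}{2}\right)}\right)^{2} = \left(-44 + \frac{1}{-3 + \left(\frac{3}{2} + \frac{1}{2}\right)}\right)^{2} = \left(-44 + \frac{1}{-3 + 2}\right)^{2} = \left(-44 + \frac{1}{-1}\right)^{2} = \left(-44 - 1\right)^{2} = \left(-45\right)^{2} = 2025$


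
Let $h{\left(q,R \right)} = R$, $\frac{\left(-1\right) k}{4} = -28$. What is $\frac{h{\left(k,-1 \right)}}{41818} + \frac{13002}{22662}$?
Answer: $\frac{90615829}{157946586} \approx 0.57371$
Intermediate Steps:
$k = 112$ ($k = \left(-4\right) \left(-28\right) = 112$)
$\frac{h{\left(k,-1 \right)}}{41818} + \frac{13002}{22662} = - \frac{1}{41818} + \frac{13002}{22662} = \left(-1\right) \frac{1}{41818} + 13002 \cdot \frac{1}{22662} = - \frac{1}{41818} + \frac{2167}{3777} = \frac{90615829}{157946586}$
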